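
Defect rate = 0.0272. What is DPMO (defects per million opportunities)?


DPMO = defect_rate * 1000000 = 0.0272 * 1000000

27200


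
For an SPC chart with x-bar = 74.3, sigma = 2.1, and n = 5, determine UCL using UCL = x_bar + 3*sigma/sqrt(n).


UCL = 74.3 + 3 * 2.1 / sqrt(5)

77.12


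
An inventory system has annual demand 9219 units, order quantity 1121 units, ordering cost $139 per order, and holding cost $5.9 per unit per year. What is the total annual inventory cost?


TC = 9219/1121 * 139 + 1121/2 * 5.9

$4450.07


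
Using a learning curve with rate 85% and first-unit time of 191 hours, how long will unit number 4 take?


Formula: T_n = T_1 * (learning_rate)^(log2(n)) where learning_rate = rate/100
Doublings = log2(4) = 2
T_n = 191 * 0.85^2
T_n = 191 * 0.7225 = 138.0 hours

138.0 hours


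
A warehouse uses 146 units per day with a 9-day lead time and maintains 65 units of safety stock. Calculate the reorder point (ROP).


Formula: ROP = (Daily Demand * Lead Time) + Safety Stock
Demand during lead time = 146 * 9 = 1314 units
ROP = 1314 + 65 = 1379 units

1379 units


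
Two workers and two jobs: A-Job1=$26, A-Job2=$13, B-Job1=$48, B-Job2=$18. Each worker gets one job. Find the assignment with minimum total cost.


Option 1: A->1 + B->2 = $26 + $18 = $44
Option 2: A->2 + B->1 = $13 + $48 = $61
Min cost = min($44, $61) = $44

$44


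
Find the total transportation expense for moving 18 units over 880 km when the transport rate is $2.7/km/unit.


TC = dist * cost * units = 880 * 2.7 * 18 = $42768.00

$42768.00


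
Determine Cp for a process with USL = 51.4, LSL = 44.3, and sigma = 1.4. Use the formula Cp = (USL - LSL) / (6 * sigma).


Cp = (51.4 - 44.3) / (6 * 1.4)

0.85


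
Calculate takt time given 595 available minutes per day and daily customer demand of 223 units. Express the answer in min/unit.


Formula: Takt Time = Available Production Time / Customer Demand
Takt = 595 min/day / 223 units/day
Takt = 2.67 min/unit

2.67 min/unit


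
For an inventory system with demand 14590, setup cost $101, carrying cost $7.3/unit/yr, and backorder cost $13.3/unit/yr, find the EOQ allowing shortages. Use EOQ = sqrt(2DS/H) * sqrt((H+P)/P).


Formula: EOQ* = sqrt(2DS/H) * sqrt((H+P)/P)
Base EOQ = sqrt(2*14590*101/7.3) = 635.39 units
Correction = sqrt((7.3+13.3)/13.3) = 1.24454
EOQ* = 635.39 * 1.24454 = 790.8 units

790.8 units


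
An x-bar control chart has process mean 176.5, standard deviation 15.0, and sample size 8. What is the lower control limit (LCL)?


LCL = 176.5 - 3 * 15.0 / sqrt(8)

160.59


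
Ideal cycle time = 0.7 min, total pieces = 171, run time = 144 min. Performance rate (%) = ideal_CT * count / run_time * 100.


Formula: Performance = (Ideal CT * Total Count) / Run Time * 100
Ideal output time = 0.7 * 171 = 119.7 min
Performance = 119.7 / 144 * 100 = 83.1%

83.1%


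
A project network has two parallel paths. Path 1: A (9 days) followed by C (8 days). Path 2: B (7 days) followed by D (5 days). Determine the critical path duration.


Path 1 = 9 + 8 = 17 days
Path 2 = 7 + 5 = 12 days
Duration = max(17, 12) = 17 days

17 days


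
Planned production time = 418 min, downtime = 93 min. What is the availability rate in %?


Formula: Availability = (Planned Time - Downtime) / Planned Time * 100
Uptime = 418 - 93 = 325 min
Availability = 325 / 418 * 100 = 77.8%

77.8%


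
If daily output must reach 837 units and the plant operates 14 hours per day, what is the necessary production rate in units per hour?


Formula: Production Rate = Daily Demand / Available Hours
Rate = 837 units/day / 14 hours/day
Rate = 59.8 units/hour

59.8 units/hour


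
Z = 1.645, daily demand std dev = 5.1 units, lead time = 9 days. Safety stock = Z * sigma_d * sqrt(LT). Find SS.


Formula: SS = z * sigma_d * sqrt(LT)
sqrt(LT) = sqrt(9) = 3.0
SS = 1.645 * 5.1 * 3.0
SS = 25.2 units

25.2 units


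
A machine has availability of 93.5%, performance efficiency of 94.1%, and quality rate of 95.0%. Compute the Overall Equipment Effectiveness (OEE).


Formula: OEE = Availability * Performance * Quality / 10000
A * P = 93.5% * 94.1% / 100 = 87.98%
OEE = 87.98% * 95.0% / 100 = 83.6%

83.6%


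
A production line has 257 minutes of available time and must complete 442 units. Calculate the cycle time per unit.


Formula: CT = Available Time / Number of Units
CT = 257 min / 442 units
CT = 0.58 min/unit

0.58 min/unit


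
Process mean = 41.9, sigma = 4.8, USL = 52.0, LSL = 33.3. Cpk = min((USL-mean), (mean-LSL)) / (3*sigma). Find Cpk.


Cpu = (52.0 - 41.9) / (3 * 4.8) = 0.7
Cpl = (41.9 - 33.3) / (3 * 4.8) = 0.6
Cpk = min(0.7, 0.6) = 0.6

0.6


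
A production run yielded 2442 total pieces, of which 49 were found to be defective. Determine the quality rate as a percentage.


Formula: Quality Rate = Good Pieces / Total Pieces * 100
Good pieces = 2442 - 49 = 2393
QR = 2393 / 2442 * 100 = 98.0%

98.0%


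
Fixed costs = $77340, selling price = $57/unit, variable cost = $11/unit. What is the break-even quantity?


Formula: BEQ = Fixed Costs / (Price - Variable Cost)
Contribution margin = $57 - $11 = $46/unit
BEQ = ceil($77340 / $46/unit) = ceil(1681.3) = 1682 units

1682 units


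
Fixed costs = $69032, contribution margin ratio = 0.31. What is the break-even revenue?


Formula: BER = Fixed Costs / Contribution Margin Ratio
BER = $69032 / 0.31
BER = $222683.87 (to the nearest cent)

$222683.87


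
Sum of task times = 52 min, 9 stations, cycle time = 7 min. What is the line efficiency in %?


Formula: Efficiency = Sum of Task Times / (N_stations * CT) * 100
Total station capacity = 9 stations * 7 min = 63 min
Efficiency = 52 / 63 * 100 = 82.5%

82.5%


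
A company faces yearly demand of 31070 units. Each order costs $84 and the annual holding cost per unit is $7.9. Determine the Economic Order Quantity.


Formula: EOQ = sqrt(2 * D * S / H)
Numerator: 2 * 31070 * 84 = 5219760
2DS/H = 5219760 / 7.9 = 660729.1
EOQ = sqrt(660729.1) = 812.9 units

812.9 units


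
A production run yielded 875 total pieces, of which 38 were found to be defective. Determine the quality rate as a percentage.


Formula: Quality Rate = Good Pieces / Total Pieces * 100
Good pieces = 875 - 38 = 837
QR = 837 / 875 * 100 = 95.7%

95.7%


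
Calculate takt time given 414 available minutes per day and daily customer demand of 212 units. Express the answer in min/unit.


Formula: Takt Time = Available Production Time / Customer Demand
Takt = 414 min/day / 212 units/day
Takt = 1.95 min/unit

1.95 min/unit


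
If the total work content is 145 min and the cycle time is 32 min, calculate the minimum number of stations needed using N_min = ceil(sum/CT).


Formula: N_min = ceil(Sum of Task Times / Cycle Time)
N_min = ceil(145 min / 32 min) = ceil(4.5312)
N_min = 5 stations

5


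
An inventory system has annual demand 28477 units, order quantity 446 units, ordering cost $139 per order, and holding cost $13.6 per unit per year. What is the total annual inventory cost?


TC = 28477/446 * 139 + 446/2 * 13.6

$11907.92


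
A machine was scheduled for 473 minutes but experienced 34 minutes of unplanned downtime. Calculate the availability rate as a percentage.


Formula: Availability = (Planned Time - Downtime) / Planned Time * 100
Uptime = 473 - 34 = 439 min
Availability = 439 / 473 * 100 = 92.8%

92.8%


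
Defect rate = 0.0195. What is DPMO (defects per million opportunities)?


DPMO = defect_rate * 1000000 = 0.0195 * 1000000

19500


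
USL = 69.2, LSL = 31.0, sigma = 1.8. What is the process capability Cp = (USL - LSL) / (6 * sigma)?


Cp = (69.2 - 31.0) / (6 * 1.8)

3.54


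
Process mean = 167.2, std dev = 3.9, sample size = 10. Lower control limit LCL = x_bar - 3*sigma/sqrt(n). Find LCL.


LCL = 167.2 - 3 * 3.9 / sqrt(10)

163.5


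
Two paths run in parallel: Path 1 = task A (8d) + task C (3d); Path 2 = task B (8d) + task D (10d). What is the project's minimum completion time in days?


Path 1 = 8 + 3 = 11 days
Path 2 = 8 + 10 = 18 days
Duration = max(11, 18) = 18 days

18 days


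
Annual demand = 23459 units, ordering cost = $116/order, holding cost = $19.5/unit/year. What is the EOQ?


Formula: EOQ = sqrt(2 * D * S / H)
Numerator: 2 * 23459 * 116 = 5442488
2DS/H = 5442488 / 19.5 = 279101.9
EOQ = sqrt(279101.9) = 528.3 units

528.3 units


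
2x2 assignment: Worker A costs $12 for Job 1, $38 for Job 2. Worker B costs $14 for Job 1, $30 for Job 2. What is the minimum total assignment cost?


Option 1: A->1 + B->2 = $12 + $30 = $42
Option 2: A->2 + B->1 = $38 + $14 = $52
Min cost = min($42, $52) = $42

$42


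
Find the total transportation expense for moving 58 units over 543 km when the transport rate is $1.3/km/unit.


TC = dist * cost * units = 543 * 1.3 * 58 = $40942.20

$40942.20


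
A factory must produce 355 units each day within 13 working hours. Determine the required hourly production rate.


Formula: Production Rate = Daily Demand / Available Hours
Rate = 355 units/day / 13 hours/day
Rate = 27.3 units/hour

27.3 units/hour


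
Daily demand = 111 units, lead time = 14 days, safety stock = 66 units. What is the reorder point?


Formula: ROP = (Daily Demand * Lead Time) + Safety Stock
Demand during lead time = 111 * 14 = 1554 units
ROP = 1554 + 66 = 1620 units

1620 units


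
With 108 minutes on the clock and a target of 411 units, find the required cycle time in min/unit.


Formula: CT = Available Time / Number of Units
CT = 108 min / 411 units
CT = 0.26 min/unit

0.26 min/unit


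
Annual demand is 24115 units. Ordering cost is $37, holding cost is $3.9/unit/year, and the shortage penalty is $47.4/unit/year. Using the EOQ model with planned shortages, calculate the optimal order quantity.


Formula: EOQ* = sqrt(2DS/H) * sqrt((H+P)/P)
Base EOQ = sqrt(2*24115*37/3.9) = 676.44 units
Correction = sqrt((3.9+47.4)/47.4) = 1.04033
EOQ* = 676.44 * 1.04033 = 703.7 units

703.7 units


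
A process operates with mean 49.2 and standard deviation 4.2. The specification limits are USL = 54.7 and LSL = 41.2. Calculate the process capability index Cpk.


Cpu = (54.7 - 49.2) / (3 * 4.2) = 0.44
Cpl = (49.2 - 41.2) / (3 * 4.2) = 0.63
Cpk = min(0.44, 0.63) = 0.44

0.44


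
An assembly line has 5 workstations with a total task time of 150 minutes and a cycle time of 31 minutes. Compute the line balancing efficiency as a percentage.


Formula: Efficiency = Sum of Task Times / (N_stations * CT) * 100
Total station capacity = 5 stations * 31 min = 155 min
Efficiency = 150 / 155 * 100 = 96.8%

96.8%


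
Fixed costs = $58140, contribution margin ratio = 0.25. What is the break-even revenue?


Formula: BER = Fixed Costs / Contribution Margin Ratio
BER = $58140 / 0.25
BER = $232560.00 (to the nearest cent)

$232560.00


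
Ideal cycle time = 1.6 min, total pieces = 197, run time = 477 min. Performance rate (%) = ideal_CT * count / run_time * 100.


Formula: Performance = (Ideal CT * Total Count) / Run Time * 100
Ideal output time = 1.6 * 197 = 315.2 min
Performance = 315.2 / 477 * 100 = 66.1%

66.1%


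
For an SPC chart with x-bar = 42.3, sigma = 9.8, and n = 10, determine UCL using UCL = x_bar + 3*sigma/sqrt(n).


UCL = 42.3 + 3 * 9.8 / sqrt(10)

51.6


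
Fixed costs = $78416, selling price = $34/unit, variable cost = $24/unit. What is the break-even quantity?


Formula: BEQ = Fixed Costs / (Price - Variable Cost)
Contribution margin = $34 - $24 = $10/unit
BEQ = ceil($78416 / $10/unit) = ceil(7841.6) = 7842 units

7842 units


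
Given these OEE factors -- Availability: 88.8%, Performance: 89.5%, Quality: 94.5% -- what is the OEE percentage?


Formula: OEE = Availability * Performance * Quality / 10000
A * P = 88.8% * 89.5% / 100 = 79.48%
OEE = 79.48% * 94.5% / 100 = 75.1%

75.1%


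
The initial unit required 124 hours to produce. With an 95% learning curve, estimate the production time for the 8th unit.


Formula: T_n = T_1 * (learning_rate)^(log2(n)) where learning_rate = rate/100
Doublings = log2(8) = 3
T_n = 124 * 0.95^3
T_n = 124 * 0.8574 = 106.3 hours

106.3 hours


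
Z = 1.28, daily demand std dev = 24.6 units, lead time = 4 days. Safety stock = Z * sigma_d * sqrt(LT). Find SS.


Formula: SS = z * sigma_d * sqrt(LT)
sqrt(LT) = sqrt(4) = 2.0
SS = 1.28 * 24.6 * 2.0
SS = 63.0 units

63.0 units


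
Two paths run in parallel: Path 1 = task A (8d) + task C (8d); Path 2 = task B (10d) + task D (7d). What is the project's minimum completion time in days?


Path 1 = 8 + 8 = 16 days
Path 2 = 10 + 7 = 17 days
Duration = max(16, 17) = 17 days

17 days


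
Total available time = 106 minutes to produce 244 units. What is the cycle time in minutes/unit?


Formula: CT = Available Time / Number of Units
CT = 106 min / 244 units
CT = 0.43 min/unit

0.43 min/unit


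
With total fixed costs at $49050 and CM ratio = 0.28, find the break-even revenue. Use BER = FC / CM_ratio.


Formula: BER = Fixed Costs / Contribution Margin Ratio
BER = $49050 / 0.28
BER = $175178.57 (to the nearest cent)

$175178.57


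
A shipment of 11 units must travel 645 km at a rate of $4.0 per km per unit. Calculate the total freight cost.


TC = dist * cost * units = 645 * 4.0 * 11 = $28380.00

$28380.00


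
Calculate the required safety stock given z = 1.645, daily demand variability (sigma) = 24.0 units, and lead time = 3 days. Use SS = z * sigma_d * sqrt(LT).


Formula: SS = z * sigma_d * sqrt(LT)
sqrt(LT) = sqrt(3) = 1.7321
SS = 1.645 * 24.0 * 1.7321
SS = 68.4 units

68.4 units


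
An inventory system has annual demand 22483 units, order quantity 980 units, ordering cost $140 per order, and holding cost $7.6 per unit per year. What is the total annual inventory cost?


TC = 22483/980 * 140 + 980/2 * 7.6

$6935.86


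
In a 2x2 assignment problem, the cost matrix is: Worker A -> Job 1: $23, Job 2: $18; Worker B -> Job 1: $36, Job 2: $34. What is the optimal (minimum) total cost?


Option 1: A->1 + B->2 = $23 + $34 = $57
Option 2: A->2 + B->1 = $18 + $36 = $54
Min cost = min($57, $54) = $54

$54


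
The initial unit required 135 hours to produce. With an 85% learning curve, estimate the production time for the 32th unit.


Formula: T_n = T_1 * (learning_rate)^(log2(n)) where learning_rate = rate/100
Doublings = log2(32) = 5
T_n = 135 * 0.85^5
T_n = 135 * 0.4437 = 59.9 hours

59.9 hours


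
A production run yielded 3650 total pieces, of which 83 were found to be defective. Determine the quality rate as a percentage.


Formula: Quality Rate = Good Pieces / Total Pieces * 100
Good pieces = 3650 - 83 = 3567
QR = 3567 / 3650 * 100 = 97.7%

97.7%


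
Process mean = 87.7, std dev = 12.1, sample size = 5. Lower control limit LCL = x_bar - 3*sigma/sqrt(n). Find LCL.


LCL = 87.7 - 3 * 12.1 / sqrt(5)

71.47


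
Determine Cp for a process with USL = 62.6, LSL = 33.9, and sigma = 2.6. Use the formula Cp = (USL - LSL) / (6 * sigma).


Cp = (62.6 - 33.9) / (6 * 2.6)

1.84


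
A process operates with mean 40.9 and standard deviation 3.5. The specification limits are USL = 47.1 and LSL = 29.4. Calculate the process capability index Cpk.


Cpu = (47.1 - 40.9) / (3 * 3.5) = 0.59
Cpl = (40.9 - 29.4) / (3 * 3.5) = 1.1
Cpk = min(0.59, 1.1) = 0.59

0.59


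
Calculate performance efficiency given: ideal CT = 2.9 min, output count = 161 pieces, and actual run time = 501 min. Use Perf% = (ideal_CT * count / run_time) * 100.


Formula: Performance = (Ideal CT * Total Count) / Run Time * 100
Ideal output time = 2.9 * 161 = 466.9 min
Performance = 466.9 / 501 * 100 = 93.2%

93.2%


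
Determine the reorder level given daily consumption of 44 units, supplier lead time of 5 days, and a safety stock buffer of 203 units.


Formula: ROP = (Daily Demand * Lead Time) + Safety Stock
Demand during lead time = 44 * 5 = 220 units
ROP = 220 + 203 = 423 units

423 units


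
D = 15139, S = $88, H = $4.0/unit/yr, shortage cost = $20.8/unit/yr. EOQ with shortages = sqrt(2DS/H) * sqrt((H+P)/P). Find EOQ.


Formula: EOQ* = sqrt(2DS/H) * sqrt((H+P)/P)
Base EOQ = sqrt(2*15139*88/4.0) = 816.16 units
Correction = sqrt((4.0+20.8)/20.8) = 1.09193
EOQ* = 816.16 * 1.09193 = 891.2 units

891.2 units


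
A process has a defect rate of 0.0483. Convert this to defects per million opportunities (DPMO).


DPMO = defect_rate * 1000000 = 0.0483 * 1000000

48300


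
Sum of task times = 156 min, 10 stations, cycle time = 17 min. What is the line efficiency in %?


Formula: Efficiency = Sum of Task Times / (N_stations * CT) * 100
Total station capacity = 10 stations * 17 min = 170 min
Efficiency = 156 / 170 * 100 = 91.8%

91.8%


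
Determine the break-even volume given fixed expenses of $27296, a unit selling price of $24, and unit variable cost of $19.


Formula: BEQ = Fixed Costs / (Price - Variable Cost)
Contribution margin = $24 - $19 = $5/unit
BEQ = ceil($27296 / $5/unit) = ceil(5459.2) = 5460 units

5460 units


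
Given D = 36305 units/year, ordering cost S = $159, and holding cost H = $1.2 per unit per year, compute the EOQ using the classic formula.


Formula: EOQ = sqrt(2 * D * S / H)
Numerator: 2 * 36305 * 159 = 11544990
2DS/H = 11544990 / 1.2 = 9620825.0
EOQ = sqrt(9620825.0) = 3101.7 units

3101.7 units


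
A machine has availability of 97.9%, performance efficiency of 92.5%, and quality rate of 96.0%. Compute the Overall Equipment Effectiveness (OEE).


Formula: OEE = Availability * Performance * Quality / 10000
A * P = 97.9% * 92.5% / 100 = 90.56%
OEE = 90.56% * 96.0% / 100 = 86.9%

86.9%


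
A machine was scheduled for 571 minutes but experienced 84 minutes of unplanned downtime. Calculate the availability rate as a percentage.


Formula: Availability = (Planned Time - Downtime) / Planned Time * 100
Uptime = 571 - 84 = 487 min
Availability = 487 / 571 * 100 = 85.3%

85.3%


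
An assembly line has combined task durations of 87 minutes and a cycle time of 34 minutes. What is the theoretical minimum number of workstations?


Formula: N_min = ceil(Sum of Task Times / Cycle Time)
N_min = ceil(87 min / 34 min) = ceil(2.5588)
N_min = 3 stations

3


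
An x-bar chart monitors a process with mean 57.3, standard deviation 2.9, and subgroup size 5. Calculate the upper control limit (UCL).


UCL = 57.3 + 3 * 2.9 / sqrt(5)

61.19


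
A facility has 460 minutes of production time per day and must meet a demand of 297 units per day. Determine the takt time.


Formula: Takt Time = Available Production Time / Customer Demand
Takt = 460 min/day / 297 units/day
Takt = 1.55 min/unit

1.55 min/unit


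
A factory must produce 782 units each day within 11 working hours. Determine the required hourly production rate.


Formula: Production Rate = Daily Demand / Available Hours
Rate = 782 units/day / 11 hours/day
Rate = 71.1 units/hour

71.1 units/hour


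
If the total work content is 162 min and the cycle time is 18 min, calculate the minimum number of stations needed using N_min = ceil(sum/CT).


Formula: N_min = ceil(Sum of Task Times / Cycle Time)
N_min = ceil(162 min / 18 min) = ceil(9.0)
N_min = 9 stations

9


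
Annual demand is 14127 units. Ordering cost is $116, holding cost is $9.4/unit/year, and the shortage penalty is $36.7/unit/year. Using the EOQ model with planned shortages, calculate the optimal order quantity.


Formula: EOQ* = sqrt(2DS/H) * sqrt((H+P)/P)
Base EOQ = sqrt(2*14127*116/9.4) = 590.48 units
Correction = sqrt((9.4+36.7)/36.7) = 1.12077
EOQ* = 590.48 * 1.12077 = 661.8 units

661.8 units


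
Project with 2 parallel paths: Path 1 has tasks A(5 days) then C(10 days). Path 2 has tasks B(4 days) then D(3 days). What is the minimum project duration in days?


Path 1 = 5 + 10 = 15 days
Path 2 = 4 + 3 = 7 days
Duration = max(15, 7) = 15 days

15 days


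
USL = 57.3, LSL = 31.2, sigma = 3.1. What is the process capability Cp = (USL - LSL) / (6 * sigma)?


Cp = (57.3 - 31.2) / (6 * 3.1)

1.4


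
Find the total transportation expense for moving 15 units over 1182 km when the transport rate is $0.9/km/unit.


TC = dist * cost * units = 1182 * 0.9 * 15 = $15957.00

$15957.00


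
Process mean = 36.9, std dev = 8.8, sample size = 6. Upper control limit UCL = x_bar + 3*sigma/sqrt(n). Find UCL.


UCL = 36.9 + 3 * 8.8 / sqrt(6)

47.68


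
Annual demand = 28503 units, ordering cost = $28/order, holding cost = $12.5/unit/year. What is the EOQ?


Formula: EOQ = sqrt(2 * D * S / H)
Numerator: 2 * 28503 * 28 = 1596168
2DS/H = 1596168 / 12.5 = 127693.4
EOQ = sqrt(127693.4) = 357.3 units

357.3 units


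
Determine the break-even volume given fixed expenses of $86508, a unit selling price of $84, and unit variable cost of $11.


Formula: BEQ = Fixed Costs / (Price - Variable Cost)
Contribution margin = $84 - $11 = $73/unit
BEQ = ceil($86508 / $73/unit) = ceil(1185.04) = 1186 units

1186 units


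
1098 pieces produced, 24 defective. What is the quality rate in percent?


Formula: Quality Rate = Good Pieces / Total Pieces * 100
Good pieces = 1098 - 24 = 1074
QR = 1074 / 1098 * 100 = 97.8%

97.8%


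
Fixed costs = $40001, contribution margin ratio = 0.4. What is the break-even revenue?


Formula: BER = Fixed Costs / Contribution Margin Ratio
BER = $40001 / 0.4
BER = $100002.50 (to the nearest cent)

$100002.50


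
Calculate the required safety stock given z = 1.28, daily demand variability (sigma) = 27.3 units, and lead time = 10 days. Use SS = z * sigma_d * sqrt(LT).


Formula: SS = z * sigma_d * sqrt(LT)
sqrt(LT) = sqrt(10) = 3.1623
SS = 1.28 * 27.3 * 3.1623
SS = 110.5 units

110.5 units


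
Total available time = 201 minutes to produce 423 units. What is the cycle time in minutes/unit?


Formula: CT = Available Time / Number of Units
CT = 201 min / 423 units
CT = 0.48 min/unit

0.48 min/unit


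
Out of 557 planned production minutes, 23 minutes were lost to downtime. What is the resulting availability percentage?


Formula: Availability = (Planned Time - Downtime) / Planned Time * 100
Uptime = 557 - 23 = 534 min
Availability = 534 / 557 * 100 = 95.9%

95.9%


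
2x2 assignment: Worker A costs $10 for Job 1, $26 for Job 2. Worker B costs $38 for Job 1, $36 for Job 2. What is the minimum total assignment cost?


Option 1: A->1 + B->2 = $10 + $36 = $46
Option 2: A->2 + B->1 = $26 + $38 = $64
Min cost = min($46, $64) = $46

$46


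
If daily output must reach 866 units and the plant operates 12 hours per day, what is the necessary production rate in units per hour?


Formula: Production Rate = Daily Demand / Available Hours
Rate = 866 units/day / 12 hours/day
Rate = 72.2 units/hour

72.2 units/hour


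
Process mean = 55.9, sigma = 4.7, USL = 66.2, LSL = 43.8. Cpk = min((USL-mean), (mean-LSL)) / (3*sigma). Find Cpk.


Cpu = (66.2 - 55.9) / (3 * 4.7) = 0.73
Cpl = (55.9 - 43.8) / (3 * 4.7) = 0.86
Cpk = min(0.73, 0.86) = 0.73

0.73


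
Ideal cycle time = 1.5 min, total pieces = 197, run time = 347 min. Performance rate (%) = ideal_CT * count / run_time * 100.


Formula: Performance = (Ideal CT * Total Count) / Run Time * 100
Ideal output time = 1.5 * 197 = 295.5 min
Performance = 295.5 / 347 * 100 = 85.2%

85.2%


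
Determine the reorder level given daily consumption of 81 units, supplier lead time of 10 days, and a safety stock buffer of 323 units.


Formula: ROP = (Daily Demand * Lead Time) + Safety Stock
Demand during lead time = 81 * 10 = 810 units
ROP = 810 + 323 = 1133 units

1133 units


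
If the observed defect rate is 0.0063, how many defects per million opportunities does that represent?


DPMO = defect_rate * 1000000 = 0.0063 * 1000000

6300


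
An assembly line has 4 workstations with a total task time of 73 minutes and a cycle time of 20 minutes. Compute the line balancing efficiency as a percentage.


Formula: Efficiency = Sum of Task Times / (N_stations * CT) * 100
Total station capacity = 4 stations * 20 min = 80 min
Efficiency = 73 / 80 * 100 = 91.3%

91.3%


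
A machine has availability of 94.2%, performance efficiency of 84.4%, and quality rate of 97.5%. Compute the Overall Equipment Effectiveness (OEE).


Formula: OEE = Availability * Performance * Quality / 10000
A * P = 94.2% * 84.4% / 100 = 79.5%
OEE = 79.5% * 97.5% / 100 = 77.5%

77.5%


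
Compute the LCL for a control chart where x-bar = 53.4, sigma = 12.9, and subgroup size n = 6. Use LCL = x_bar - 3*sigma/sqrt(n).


LCL = 53.4 - 3 * 12.9 / sqrt(6)

37.6


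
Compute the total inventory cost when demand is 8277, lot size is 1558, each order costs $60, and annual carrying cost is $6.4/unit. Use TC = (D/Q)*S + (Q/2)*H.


TC = 8277/1558 * 60 + 1558/2 * 6.4

$5304.35


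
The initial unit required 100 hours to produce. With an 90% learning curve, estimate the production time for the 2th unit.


Formula: T_n = T_1 * (learning_rate)^(log2(n)) where learning_rate = rate/100
Doublings = log2(2) = 1
T_n = 100 * 0.9^1
T_n = 100 * 0.9 = 90.0 hours

90.0 hours


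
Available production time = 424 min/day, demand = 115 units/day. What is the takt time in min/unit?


Formula: Takt Time = Available Production Time / Customer Demand
Takt = 424 min/day / 115 units/day
Takt = 3.69 min/unit

3.69 min/unit


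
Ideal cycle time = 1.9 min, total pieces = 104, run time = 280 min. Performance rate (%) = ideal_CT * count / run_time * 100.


Formula: Performance = (Ideal CT * Total Count) / Run Time * 100
Ideal output time = 1.9 * 104 = 197.6 min
Performance = 197.6 / 280 * 100 = 70.6%

70.6%


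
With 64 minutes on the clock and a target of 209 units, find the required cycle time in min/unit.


Formula: CT = Available Time / Number of Units
CT = 64 min / 209 units
CT = 0.31 min/unit

0.31 min/unit


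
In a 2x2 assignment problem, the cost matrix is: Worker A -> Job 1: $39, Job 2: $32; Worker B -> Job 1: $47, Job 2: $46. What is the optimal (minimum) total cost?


Option 1: A->1 + B->2 = $39 + $46 = $85
Option 2: A->2 + B->1 = $32 + $47 = $79
Min cost = min($85, $79) = $79

$79


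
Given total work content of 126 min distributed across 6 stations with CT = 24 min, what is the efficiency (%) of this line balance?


Formula: Efficiency = Sum of Task Times / (N_stations * CT) * 100
Total station capacity = 6 stations * 24 min = 144 min
Efficiency = 126 / 144 * 100 = 87.5%

87.5%


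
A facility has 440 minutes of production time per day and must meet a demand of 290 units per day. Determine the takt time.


Formula: Takt Time = Available Production Time / Customer Demand
Takt = 440 min/day / 290 units/day
Takt = 1.52 min/unit

1.52 min/unit


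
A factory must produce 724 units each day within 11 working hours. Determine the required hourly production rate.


Formula: Production Rate = Daily Demand / Available Hours
Rate = 724 units/day / 11 hours/day
Rate = 65.8 units/hour

65.8 units/hour


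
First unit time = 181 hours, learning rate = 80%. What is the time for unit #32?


Formula: T_n = T_1 * (learning_rate)^(log2(n)) where learning_rate = rate/100
Doublings = log2(32) = 5
T_n = 181 * 0.8^5
T_n = 181 * 0.3277 = 59.3 hours

59.3 hours


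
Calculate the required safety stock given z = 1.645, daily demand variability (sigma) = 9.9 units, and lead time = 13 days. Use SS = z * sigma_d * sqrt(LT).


Formula: SS = z * sigma_d * sqrt(LT)
sqrt(LT) = sqrt(13) = 3.6056
SS = 1.645 * 9.9 * 3.6056
SS = 58.7 units

58.7 units


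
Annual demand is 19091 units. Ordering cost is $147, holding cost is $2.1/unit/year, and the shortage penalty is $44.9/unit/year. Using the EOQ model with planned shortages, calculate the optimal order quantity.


Formula: EOQ* = sqrt(2DS/H) * sqrt((H+P)/P)
Base EOQ = sqrt(2*19091*147/2.1) = 1634.85 units
Correction = sqrt((2.1+44.9)/44.9) = 1.02312
EOQ* = 1634.85 * 1.02312 = 1672.6 units

1672.6 units


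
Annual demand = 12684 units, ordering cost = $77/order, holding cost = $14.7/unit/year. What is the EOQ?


Formula: EOQ = sqrt(2 * D * S / H)
Numerator: 2 * 12684 * 77 = 1953336
2DS/H = 1953336 / 14.7 = 132880.0
EOQ = sqrt(132880.0) = 364.5 units

364.5 units


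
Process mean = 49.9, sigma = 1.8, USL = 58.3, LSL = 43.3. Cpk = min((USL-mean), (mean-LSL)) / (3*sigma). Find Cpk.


Cpu = (58.3 - 49.9) / (3 * 1.8) = 1.56
Cpl = (49.9 - 43.3) / (3 * 1.8) = 1.22
Cpk = min(1.56, 1.22) = 1.22

1.22


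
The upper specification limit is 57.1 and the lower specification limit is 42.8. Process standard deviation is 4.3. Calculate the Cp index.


Cp = (57.1 - 42.8) / (6 * 4.3)

0.55


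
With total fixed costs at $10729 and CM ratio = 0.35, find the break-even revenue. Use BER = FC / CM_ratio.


Formula: BER = Fixed Costs / Contribution Margin Ratio
BER = $10729 / 0.35
BER = $30654.29 (to the nearest cent)

$30654.29


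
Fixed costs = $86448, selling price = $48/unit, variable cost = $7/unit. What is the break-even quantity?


Formula: BEQ = Fixed Costs / (Price - Variable Cost)
Contribution margin = $48 - $7 = $41/unit
BEQ = ceil($86448 / $41/unit) = ceil(2108.49) = 2109 units

2109 units


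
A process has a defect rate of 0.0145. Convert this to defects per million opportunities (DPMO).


DPMO = defect_rate * 1000000 = 0.0145 * 1000000

14500


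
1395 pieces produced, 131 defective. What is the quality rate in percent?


Formula: Quality Rate = Good Pieces / Total Pieces * 100
Good pieces = 1395 - 131 = 1264
QR = 1264 / 1395 * 100 = 90.6%

90.6%


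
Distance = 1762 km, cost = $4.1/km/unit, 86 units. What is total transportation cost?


TC = dist * cost * units = 1762 * 4.1 * 86 = $621281.20

$621281.20


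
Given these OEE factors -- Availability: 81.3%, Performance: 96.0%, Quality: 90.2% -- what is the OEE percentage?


Formula: OEE = Availability * Performance * Quality / 10000
A * P = 81.3% * 96.0% / 100 = 78.05%
OEE = 78.05% * 90.2% / 100 = 70.4%

70.4%


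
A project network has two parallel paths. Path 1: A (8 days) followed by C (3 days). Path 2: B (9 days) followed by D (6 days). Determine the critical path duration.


Path 1 = 8 + 3 = 11 days
Path 2 = 9 + 6 = 15 days
Duration = max(11, 15) = 15 days

15 days


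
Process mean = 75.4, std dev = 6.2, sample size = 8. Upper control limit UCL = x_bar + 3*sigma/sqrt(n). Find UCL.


UCL = 75.4 + 3 * 6.2 / sqrt(8)

81.98


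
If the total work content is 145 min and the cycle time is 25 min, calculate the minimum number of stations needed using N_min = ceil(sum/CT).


Formula: N_min = ceil(Sum of Task Times / Cycle Time)
N_min = ceil(145 min / 25 min) = ceil(5.8)
N_min = 6 stations

6


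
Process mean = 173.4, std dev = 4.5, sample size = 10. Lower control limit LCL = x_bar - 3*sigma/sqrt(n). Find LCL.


LCL = 173.4 - 3 * 4.5 / sqrt(10)

169.13


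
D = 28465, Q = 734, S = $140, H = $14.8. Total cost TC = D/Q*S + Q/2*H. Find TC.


TC = 28465/734 * 140 + 734/2 * 14.8

$10860.89


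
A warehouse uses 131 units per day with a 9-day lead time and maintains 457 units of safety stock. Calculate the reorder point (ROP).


Formula: ROP = (Daily Demand * Lead Time) + Safety Stock
Demand during lead time = 131 * 9 = 1179 units
ROP = 1179 + 457 = 1636 units

1636 units


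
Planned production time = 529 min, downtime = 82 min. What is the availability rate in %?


Formula: Availability = (Planned Time - Downtime) / Planned Time * 100
Uptime = 529 - 82 = 447 min
Availability = 447 / 529 * 100 = 84.5%

84.5%


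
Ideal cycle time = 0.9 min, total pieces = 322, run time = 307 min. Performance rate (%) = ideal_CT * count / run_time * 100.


Formula: Performance = (Ideal CT * Total Count) / Run Time * 100
Ideal output time = 0.9 * 322 = 289.8 min
Performance = 289.8 / 307 * 100 = 94.4%

94.4%


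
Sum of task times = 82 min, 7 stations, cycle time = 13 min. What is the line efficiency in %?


Formula: Efficiency = Sum of Task Times / (N_stations * CT) * 100
Total station capacity = 7 stations * 13 min = 91 min
Efficiency = 82 / 91 * 100 = 90.1%

90.1%


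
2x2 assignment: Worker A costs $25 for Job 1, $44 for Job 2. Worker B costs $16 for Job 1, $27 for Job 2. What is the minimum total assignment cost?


Option 1: A->1 + B->2 = $25 + $27 = $52
Option 2: A->2 + B->1 = $44 + $16 = $60
Min cost = min($52, $60) = $52

$52


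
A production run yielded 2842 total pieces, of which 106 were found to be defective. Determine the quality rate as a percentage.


Formula: Quality Rate = Good Pieces / Total Pieces * 100
Good pieces = 2842 - 106 = 2736
QR = 2736 / 2842 * 100 = 96.3%

96.3%


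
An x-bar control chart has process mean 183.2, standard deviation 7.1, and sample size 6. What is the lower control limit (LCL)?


LCL = 183.2 - 3 * 7.1 / sqrt(6)

174.5


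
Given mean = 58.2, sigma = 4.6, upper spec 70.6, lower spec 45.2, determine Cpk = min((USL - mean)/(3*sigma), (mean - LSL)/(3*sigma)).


Cpu = (70.6 - 58.2) / (3 * 4.6) = 0.9
Cpl = (58.2 - 45.2) / (3 * 4.6) = 0.94
Cpk = min(0.9, 0.94) = 0.9

0.9


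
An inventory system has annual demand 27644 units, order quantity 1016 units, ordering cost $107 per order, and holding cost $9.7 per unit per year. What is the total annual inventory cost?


TC = 27644/1016 * 107 + 1016/2 * 9.7

$7838.93


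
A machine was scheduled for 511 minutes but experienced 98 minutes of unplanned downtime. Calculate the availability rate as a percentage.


Formula: Availability = (Planned Time - Downtime) / Planned Time * 100
Uptime = 511 - 98 = 413 min
Availability = 413 / 511 * 100 = 80.8%

80.8%


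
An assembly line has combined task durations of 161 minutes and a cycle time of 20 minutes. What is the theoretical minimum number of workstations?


Formula: N_min = ceil(Sum of Task Times / Cycle Time)
N_min = ceil(161 min / 20 min) = ceil(8.05)
N_min = 9 stations

9


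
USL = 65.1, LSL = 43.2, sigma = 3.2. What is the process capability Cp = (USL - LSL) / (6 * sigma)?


Cp = (65.1 - 43.2) / (6 * 3.2)

1.14


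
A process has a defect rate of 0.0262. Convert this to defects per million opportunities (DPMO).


DPMO = defect_rate * 1000000 = 0.0262 * 1000000

26200


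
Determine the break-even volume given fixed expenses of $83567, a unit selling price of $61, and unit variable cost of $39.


Formula: BEQ = Fixed Costs / (Price - Variable Cost)
Contribution margin = $61 - $39 = $22/unit
BEQ = ceil($83567 / $22/unit) = ceil(3798.5) = 3799 units

3799 units


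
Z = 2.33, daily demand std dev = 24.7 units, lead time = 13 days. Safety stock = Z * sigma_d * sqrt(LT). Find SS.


Formula: SS = z * sigma_d * sqrt(LT)
sqrt(LT) = sqrt(13) = 3.6056
SS = 2.33 * 24.7 * 3.6056
SS = 207.5 units

207.5 units


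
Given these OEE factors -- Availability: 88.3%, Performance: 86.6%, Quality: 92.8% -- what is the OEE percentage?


Formula: OEE = Availability * Performance * Quality / 10000
A * P = 88.3% * 86.6% / 100 = 76.47%
OEE = 76.47% * 92.8% / 100 = 71.0%

71.0%


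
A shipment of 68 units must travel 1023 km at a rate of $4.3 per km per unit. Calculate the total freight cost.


TC = dist * cost * units = 1023 * 4.3 * 68 = $299125.20

$299125.20


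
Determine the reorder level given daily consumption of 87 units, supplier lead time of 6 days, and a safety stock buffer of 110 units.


Formula: ROP = (Daily Demand * Lead Time) + Safety Stock
Demand during lead time = 87 * 6 = 522 units
ROP = 522 + 110 = 632 units

632 units


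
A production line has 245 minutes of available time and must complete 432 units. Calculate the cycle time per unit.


Formula: CT = Available Time / Number of Units
CT = 245 min / 432 units
CT = 0.57 min/unit

0.57 min/unit


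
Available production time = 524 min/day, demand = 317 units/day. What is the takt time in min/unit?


Formula: Takt Time = Available Production Time / Customer Demand
Takt = 524 min/day / 317 units/day
Takt = 1.65 min/unit

1.65 min/unit


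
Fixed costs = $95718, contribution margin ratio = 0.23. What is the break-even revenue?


Formula: BER = Fixed Costs / Contribution Margin Ratio
BER = $95718 / 0.23
BER = $416165.22 (to the nearest cent)

$416165.22


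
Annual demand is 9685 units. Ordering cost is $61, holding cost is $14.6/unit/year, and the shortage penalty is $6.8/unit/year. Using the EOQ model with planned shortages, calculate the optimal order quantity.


Formula: EOQ* = sqrt(2DS/H) * sqrt((H+P)/P)
Base EOQ = sqrt(2*9685*61/14.6) = 284.48 units
Correction = sqrt((14.6+6.8)/6.8) = 1.774
EOQ* = 284.48 * 1.774 = 504.7 units

504.7 units


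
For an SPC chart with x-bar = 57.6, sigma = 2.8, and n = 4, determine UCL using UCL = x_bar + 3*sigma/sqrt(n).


UCL = 57.6 + 3 * 2.8 / sqrt(4)

61.8


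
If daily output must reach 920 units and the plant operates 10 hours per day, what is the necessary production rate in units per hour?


Formula: Production Rate = Daily Demand / Available Hours
Rate = 920 units/day / 10 hours/day
Rate = 92.0 units/hour

92.0 units/hour


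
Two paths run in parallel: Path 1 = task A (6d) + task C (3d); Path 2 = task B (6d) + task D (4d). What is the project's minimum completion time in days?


Path 1 = 6 + 3 = 9 days
Path 2 = 6 + 4 = 10 days
Duration = max(9, 10) = 10 days

10 days


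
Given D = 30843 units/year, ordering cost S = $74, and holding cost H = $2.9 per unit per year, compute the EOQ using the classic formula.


Formula: EOQ = sqrt(2 * D * S / H)
Numerator: 2 * 30843 * 74 = 4564764
2DS/H = 4564764 / 2.9 = 1574056.6
EOQ = sqrt(1574056.6) = 1254.6 units

1254.6 units


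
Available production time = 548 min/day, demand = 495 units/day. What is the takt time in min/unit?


Formula: Takt Time = Available Production Time / Customer Demand
Takt = 548 min/day / 495 units/day
Takt = 1.11 min/unit

1.11 min/unit


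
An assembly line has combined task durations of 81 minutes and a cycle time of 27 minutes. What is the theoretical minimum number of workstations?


Formula: N_min = ceil(Sum of Task Times / Cycle Time)
N_min = ceil(81 min / 27 min) = ceil(3.0)
N_min = 3 stations

3


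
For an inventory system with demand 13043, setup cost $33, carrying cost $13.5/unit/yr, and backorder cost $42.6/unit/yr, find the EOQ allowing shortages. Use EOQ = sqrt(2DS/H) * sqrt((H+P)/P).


Formula: EOQ* = sqrt(2DS/H) * sqrt((H+P)/P)
Base EOQ = sqrt(2*13043*33/13.5) = 252.52 units
Correction = sqrt((13.5+42.6)/42.6) = 1.14756
EOQ* = 252.52 * 1.14756 = 289.8 units

289.8 units


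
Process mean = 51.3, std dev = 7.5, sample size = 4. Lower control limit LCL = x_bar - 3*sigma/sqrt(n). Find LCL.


LCL = 51.3 - 3 * 7.5 / sqrt(4)

40.05


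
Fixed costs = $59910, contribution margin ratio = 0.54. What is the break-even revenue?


Formula: BER = Fixed Costs / Contribution Margin Ratio
BER = $59910 / 0.54
BER = $110944.44 (to the nearest cent)

$110944.44


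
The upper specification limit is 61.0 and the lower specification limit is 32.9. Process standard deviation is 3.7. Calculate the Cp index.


Cp = (61.0 - 32.9) / (6 * 3.7)

1.27


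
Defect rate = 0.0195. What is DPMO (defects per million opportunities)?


DPMO = defect_rate * 1000000 = 0.0195 * 1000000

19500


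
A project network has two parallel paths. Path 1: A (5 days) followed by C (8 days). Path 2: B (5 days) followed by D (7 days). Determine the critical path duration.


Path 1 = 5 + 8 = 13 days
Path 2 = 5 + 7 = 12 days
Duration = max(13, 12) = 13 days

13 days


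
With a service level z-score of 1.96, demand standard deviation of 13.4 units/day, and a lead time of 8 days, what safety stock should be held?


Formula: SS = z * sigma_d * sqrt(LT)
sqrt(LT) = sqrt(8) = 2.8284
SS = 1.96 * 13.4 * 2.8284
SS = 74.3 units

74.3 units
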